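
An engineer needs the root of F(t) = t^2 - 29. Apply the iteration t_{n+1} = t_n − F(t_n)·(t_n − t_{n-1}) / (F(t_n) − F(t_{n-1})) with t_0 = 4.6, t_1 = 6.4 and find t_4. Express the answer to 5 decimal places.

F(4.6) = -7.8400000, F(6.4) = 11.9600000
t_2 = 6.4000000 − 11.9600000·(6.4000000 − 4.6000000) / (11.9600000 − (-7.8400000)) = 6.4000000 − (21.5280000)/(19.8000000) = 5.3127273
F(5.3127273) = -0.7749289
t_3 = 5.3127273 − (-0.7749289)·(5.3127273 − 6.4000000) / (-0.7749289 − 11.9600000) = 5.3127273 − (0.8425591)/(-12.7349289) = 5.3788885
F(5.3788885) = -0.0675580
t_4 = 5.3788885 − (-0.0675580)·(5.3788885 − 5.3127273) / (-0.0675580 − (-0.7749289)) = 5.3788885 − (-0.0044697)/(0.7073709) = 5.3852073

5.38521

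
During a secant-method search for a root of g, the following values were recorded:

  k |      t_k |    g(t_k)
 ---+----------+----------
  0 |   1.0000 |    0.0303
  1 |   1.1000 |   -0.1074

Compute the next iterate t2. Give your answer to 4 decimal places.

t2 = 1.1000 − (-0.1074)·(1.1000 − 1.0000) / (-0.1074 − 0.0303)
   = 1.1000 − (-0.010740)/(-0.137700) = 1.022004

1.0220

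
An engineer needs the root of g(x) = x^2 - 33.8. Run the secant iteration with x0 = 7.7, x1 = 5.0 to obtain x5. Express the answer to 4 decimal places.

g(7.7) = 25.490000, g(5.0) = -8.800000
x2 = 5.000000 − (-8.800000)·(5.000000 − 7.700000) / (-8.800000 − 25.490000) = 5.000000 − (23.760000)/(-34.290000) = 5.692913
g(5.692913) = -1.390737
x3 = 5.692913 − (-1.390737)·(5.692913 − 5.000000) / (-1.390737 − (-8.800000)) = 5.692913 − (-0.963660)/(7.409263) = 5.822975
g(5.822975) = 0.107037
x4 = 5.822975 − 0.107037·(5.822975 − 5.692913) / (0.107037 − (-1.390737)) = 5.822975 − (0.013921)/(1.497775) = 5.813680
g(5.813680) = -0.001122
x5 = 5.813680 − (-0.001122)·(5.813680 − 5.822975) / (-0.001122 − 0.107037) = 5.813680 − (0.000010)/(-0.108160) = 5.813777

5.8138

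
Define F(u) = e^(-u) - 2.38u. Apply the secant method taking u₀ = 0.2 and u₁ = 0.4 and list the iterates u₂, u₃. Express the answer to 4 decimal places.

F(0.2) = 0.342731, F(0.4) = -0.281680
u₂ = 0.400000 − (-0.281680)·(0.400000 − 0.200000) / (-0.281680 − 0.342731) = 0.400000 − (-0.056336)/(-0.624411) = 0.309777
F(0.309777) = -0.003660
u₃ = 0.309777 − (-0.003660)·(0.309777 − 0.400000) / (-0.003660 − (-0.281680)) = 0.309777 − (0.000330)/(0.278020) = 0.308590

0.3098, 0.3086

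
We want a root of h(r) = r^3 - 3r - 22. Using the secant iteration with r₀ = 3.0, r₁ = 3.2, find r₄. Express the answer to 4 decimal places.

h(3.0) = -4.000000, h(3.2) = 1.168000
r₂ = 3.200000 − 1.168000·(3.200000 − 3.000000) / (1.168000 − (-4.000000)) = 3.200000 − (0.233600)/(5.168000) = 3.154799
h(3.154799) = -0.065456
r₃ = 3.154799 − (-0.065456)·(3.154799 − 3.200000) / (-0.065456 − 1.168000) = 3.154799 − (0.002959)/(-1.233456) = 3.157197
h(3.157197) = -0.000977
r₄ = 3.157197 − (-0.000977)·(3.157197 − 3.154799) / (-0.000977 − (-0.065456)) = 3.157197 − (-0.000002)/(0.064480) = 3.157234

3.1572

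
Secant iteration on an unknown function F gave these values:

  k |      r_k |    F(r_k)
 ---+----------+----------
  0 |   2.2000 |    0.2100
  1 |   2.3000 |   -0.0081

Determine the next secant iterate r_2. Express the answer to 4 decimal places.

r_2 = 2.3000 − (-0.0081)·(2.3000 − 2.2000) / (-0.0081 − 0.2100)
   = 2.3000 − (-0.000810)/(-0.218100) = 2.296286

2.2963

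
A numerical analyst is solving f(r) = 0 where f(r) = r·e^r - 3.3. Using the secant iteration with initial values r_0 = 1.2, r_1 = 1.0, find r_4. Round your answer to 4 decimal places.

f(1.2) = 0.684140, f(1.0) = -0.581718
r_2 = 1.000000 − (-0.581718)·(1.000000 − 1.200000) / (-0.581718 − 0.684140) = 1.000000 − (0.116344)/(-1.265858) = 1.091909
f(1.091909) = -0.046158
r_3 = 1.091909 − (-0.046158)·(1.091909 − 1.000000) / (-0.046158 − (-0.581718)) = 1.091909 − (-0.004242)/(0.535560) = 1.099830
f(1.099830) = 0.003512
r_4 = 1.099830 − 0.003512·(1.099830 − 1.091909) / (0.003512 − (-0.046158)) = 1.099830 − (0.000028)/(0.049670) = 1.099270

1.0993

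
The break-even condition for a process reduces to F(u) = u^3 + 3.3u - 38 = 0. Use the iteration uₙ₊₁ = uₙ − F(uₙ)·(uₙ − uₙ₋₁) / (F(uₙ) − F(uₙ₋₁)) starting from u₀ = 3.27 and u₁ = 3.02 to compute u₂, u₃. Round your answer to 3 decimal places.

3.035, 3.036

F(3.27) = 7.75678, F(3.02) = -0.49039
u₂ = 3.02000 − (-0.49039)·(3.02000 − 3.27000) / (-0.49039 − 7.75678) = 3.02000 − (0.12260)/(-8.24717) = 3.03487
F(3.03487) = -0.03259
u₃ = 3.03487 − (-0.03259)·(3.03487 − 3.02000) / (-0.03259 − (-0.49039)) = 3.03487 − (-0.00048)/(0.45780) = 3.03592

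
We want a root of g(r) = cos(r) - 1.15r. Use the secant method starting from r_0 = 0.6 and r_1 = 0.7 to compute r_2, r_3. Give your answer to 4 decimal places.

0.6771, 0.6775

g(0.6) = 0.135336, g(0.7) = -0.040158
r_2 = 0.700000 − (-0.040158)·(0.700000 − 0.600000) / (-0.040158 − 0.135336) = 0.700000 − (-0.004016)/(-0.175493) = 0.677117
g(0.677117) = 0.000697
r_3 = 0.677117 − 0.000697·(0.677117 − 0.700000) / (0.000697 − (-0.040158)) = 0.677117 − (-0.000016)/(0.040855) = 0.677508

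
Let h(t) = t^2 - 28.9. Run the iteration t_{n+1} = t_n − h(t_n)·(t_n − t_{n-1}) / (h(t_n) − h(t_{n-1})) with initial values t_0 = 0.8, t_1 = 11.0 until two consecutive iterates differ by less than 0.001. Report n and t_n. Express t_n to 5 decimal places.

n = 7, t_n = 5.37587

h(0.8) = -28.2600000, h(11.0) = 92.1000000
t_2 = 11.0000000 − 92.1000000·(10.2000000)/(120.3600000) = 3.1949153;  |Δ| = 7.8050847
h(3.1949153) = -18.6925165
t_3 = 3.1949153 − (-18.6925165)·(-7.8050847)/(-110.7925165) = 4.5117612;  |Δ| = 1.3168459
h(4.5117612) = -8.5440109
t_4 = 4.5117612 − (-8.5440109)·(1.3168459)/(10.1485056) = 5.6204117;  |Δ| = 1.1086505
h(5.6204117) = 2.6890279
t_5 = 5.6204117 − 2.6890279·(1.1086505)/(11.2330389) = 5.3550167;  |Δ| = 0.2653950
h(5.3550167) = -0.2237958
t_6 = 5.3550167 − (-0.2237958)·(-0.2653950)/(-2.9128237) = 5.3754074;  |Δ| = 0.0203906
h(5.3754074) = -0.0049958
t_7 = 5.3754074 − (-0.0049958)·(0.0203906)/(0.2188000) = 5.3758729;  |Δ| = 0.0004656
|t_7 − t_6| = 0.0004656 < 0.001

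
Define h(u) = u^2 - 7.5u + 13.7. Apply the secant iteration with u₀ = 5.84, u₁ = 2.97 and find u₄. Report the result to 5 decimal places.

h(5.84) = 4.0056000, h(2.97) = 0.2459000
u₂ = 2.9700000 − 0.2459000·(2.9700000 − 5.8400000) / (0.2459000 − 4.0056000) = 2.9700000 − (-0.7057330)/(-3.7597000) = 2.7822901
h(2.7822901) = 0.5739625
u₃ = 2.7822901 − 0.5739625·(2.7822901 − 2.9700000) / (0.5739625 − 0.2459000) = 2.7822901 − (-0.1077385)/(0.3280625) = 3.1106984
h(3.1106984) = 0.0462065
u₄ = 3.1106984 − 0.0462065·(3.1106984 − 2.7822901) / (0.0462065 − 0.5739625) = 3.1106984 − (0.0151746)/(-0.5277560) = 3.1394515

3.13945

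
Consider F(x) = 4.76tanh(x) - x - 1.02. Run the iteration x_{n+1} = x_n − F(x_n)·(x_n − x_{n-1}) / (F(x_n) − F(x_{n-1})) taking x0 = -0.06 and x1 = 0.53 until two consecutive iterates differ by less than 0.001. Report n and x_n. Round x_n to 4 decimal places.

n = 5, x_n = 0.2803

F(-0.06) = -1.245258, F(0.53) = 0.760414
x2 = 0.530000 − 0.760414·(0.590000)/(2.005672) = 0.306312;  |Δ| = 0.223688
F(0.306312) = 0.087781
x3 = 0.306312 − 0.087781·(-0.223688)/(-0.672633) = 0.277120;  |Δ| = 0.029192
F(0.277120) = -0.010789
x4 = 0.277120 − (-0.010789)·(-0.029192)/(-0.098571) = 0.280315;  |Δ| = 0.003195
F(0.280315) = 0.000102
x5 = 0.280315 − 0.000102·(0.003195)/(0.010892) = 0.280285;  |Δ| = 0.000030
|x5 − x4| = 0.000030 < 0.001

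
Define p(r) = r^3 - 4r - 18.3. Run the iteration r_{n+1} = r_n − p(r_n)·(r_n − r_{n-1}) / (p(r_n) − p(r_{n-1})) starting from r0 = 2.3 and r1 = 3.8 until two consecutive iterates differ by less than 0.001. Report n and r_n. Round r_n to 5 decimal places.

n = 6, r_n = 3.13612

p(2.3) = -15.3330000, p(3.8) = 21.3720000
r2 = 3.8000000 − 21.3720000·(1.5000000)/(36.7050000) = 2.9266040;  |Δ| = 0.8733960
p(2.9266040) = -4.9400205
r3 = 2.9266040 − (-4.9400205)·(-0.8733960)/(-26.3120205) = 3.0905821;  |Δ| = 0.1639781
p(3.0905821) = -1.1420232
r4 = 3.0905821 − (-1.1420232)·(0.1639781)/(3.7979973) = 3.1398888;  |Δ| = 0.0493067
p(3.1398888) = 0.0962992
r5 = 3.1398888 − 0.0962992·(0.0493067)/(1.2383224) = 3.1360544;  |Δ| = 0.0038344
p(3.1360544) = -0.0016331
r6 = 3.1360544 − (-0.0016331)·(-0.0038344)/(-0.0979323) = 3.1361183;  |Δ| = 0.0000639
|r6 − r5| = 0.0000639 < 0.001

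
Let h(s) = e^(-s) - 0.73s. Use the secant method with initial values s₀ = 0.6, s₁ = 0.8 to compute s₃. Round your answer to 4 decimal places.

h(0.6) = 0.110812, h(0.8) = -0.134671
s₂ = 0.800000 − (-0.134671)·(0.800000 − 0.600000) / (-0.134671 − 0.110812) = 0.800000 − (-0.026934)/(-0.245483) = 0.690281
h(0.690281) = -0.002470
s₃ = 0.690281 − (-0.002470)·(0.690281 − 0.800000) / (-0.002470 − (-0.134671)) = 0.690281 − (0.000271)/(0.132202) = 0.688231

0.6882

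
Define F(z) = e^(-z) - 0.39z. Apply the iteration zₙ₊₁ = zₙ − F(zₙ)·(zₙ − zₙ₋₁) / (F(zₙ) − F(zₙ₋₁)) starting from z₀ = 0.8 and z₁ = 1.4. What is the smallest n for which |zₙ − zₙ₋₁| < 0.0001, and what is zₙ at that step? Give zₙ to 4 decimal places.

n = 5, zₙ = 0.9710

F(0.8) = 0.137329, F(1.4) = -0.299403
z₂ = 1.400000 − (-0.299403)·(0.600000)/(-0.436732) = 0.988668;  |Δ| = 0.411332
F(0.988668) = -0.013509
z₃ = 0.988668 − (-0.013509)·(-0.411332)/(0.285894) = 0.969232;  |Δ| = 0.019436
F(0.969232) = 0.001373
z₄ = 0.969232 − 0.001373·(-0.019436)/(0.014882) = 0.971026;  |Δ| = 0.001794
F(0.971026) = -0.000006
z₅ = 0.971026 − (-0.000006)·(0.001794)/(-0.001379) = 0.971018;  |Δ| = 0.000008
|z₅ − z₄| = 0.000008 < 0.0001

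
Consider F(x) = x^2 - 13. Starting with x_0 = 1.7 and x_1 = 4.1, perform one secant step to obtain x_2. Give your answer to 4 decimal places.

3.4431

F(1.7) = -10.110000, F(4.1) = 3.810000
x_2 = 4.100000 − 3.810000·(4.100000 − 1.700000) / (3.810000 − (-10.110000)) = 4.100000 − (9.144000)/(13.920000) = 3.443103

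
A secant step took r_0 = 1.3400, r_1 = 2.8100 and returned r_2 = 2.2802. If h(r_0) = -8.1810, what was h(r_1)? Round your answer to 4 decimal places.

4.6100

The secant line through (1.3400, -8.1810) and (2.8100, h(r_1)) crosses zero at r_2 = 2.2802.
So (1.3400, -8.1810), (2.8100, h(r_1)), (2.2802, 0) are collinear:
h(r_1) = -8.1810 · (2.8100 − 2.2802) / (1.3400 − 2.2802) = -8.1810 · (0.529800)/(-0.940200) = 4.609970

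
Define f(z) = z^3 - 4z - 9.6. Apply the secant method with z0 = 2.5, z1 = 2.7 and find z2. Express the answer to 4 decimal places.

f(2.5) = -3.975000, f(2.7) = -0.717000
z2 = 2.700000 − (-0.717000)·(2.700000 − 2.500000) / (-0.717000 − (-3.975000)) = 2.700000 − (-0.143400)/(3.258000) = 2.744015

2.7440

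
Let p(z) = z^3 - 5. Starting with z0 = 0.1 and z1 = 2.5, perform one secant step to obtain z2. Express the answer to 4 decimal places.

0.8679

p(0.1) = -4.999000, p(2.5) = 10.625000
z2 = 2.500000 − 10.625000·(2.500000 − 0.100000) / (10.625000 − (-4.999000)) = 2.500000 − (25.500000)/(15.624000) = 0.867896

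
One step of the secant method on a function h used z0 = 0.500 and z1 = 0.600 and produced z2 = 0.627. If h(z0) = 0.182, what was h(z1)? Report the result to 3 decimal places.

The secant line through (0.500, 0.182) and (0.600, h(z1)) crosses zero at z2 = 0.627.
So (0.500, 0.182), (0.600, h(z1)), (0.627, 0) are collinear:
h(z1) = 0.182 · (0.600 − 0.627) / (0.500 − 0.627) = 0.182 · (-0.02700)/(-0.12700) = 0.03869

0.039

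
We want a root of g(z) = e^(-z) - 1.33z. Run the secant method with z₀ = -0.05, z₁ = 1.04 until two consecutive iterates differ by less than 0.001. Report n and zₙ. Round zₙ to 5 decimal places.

n = 5, zₙ = 0.46995

g(-0.05) = 1.1177711, g(1.04) = -1.0297453
z₂ = 1.0400000 − (-1.0297453)·(1.0900000)/(-2.1475164) = 0.5173393;  |Δ| = 0.5226607
g(0.5173393) = -0.0919568
z₃ = 0.5173393 − (-0.0919568)·(-0.5226607)/(0.9377885) = 0.4660887;  |Δ| = 0.0512506
g(0.4660887) = 0.0075536
z₄ = 0.4660887 − 0.0075536·(-0.0512506)/(0.0995104) = 0.4699790;  |Δ| = 0.0038903
g(0.4699790) = -0.0000568
z₅ = 0.4699790 − (-0.0000568)·(0.0038903)/(-0.0076103) = 0.4699500;  |Δ| = 0.0000290
|z₅ − z₄| = 0.0000290 < 0.001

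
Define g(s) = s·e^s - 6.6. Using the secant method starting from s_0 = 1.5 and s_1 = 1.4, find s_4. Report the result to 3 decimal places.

g(1.5) = 0.12253, g(1.4) = -0.92272
s_2 = 1.40000 − (-0.92272)·(1.40000 − 1.50000) / (-0.92272 − 0.12253) = 1.40000 − (0.09227)/(-1.04525) = 1.48828
g(1.48828) = -0.00774
s_3 = 1.48828 − (-0.00774)·(1.48828 − 1.40000) / (-0.00774 − (-0.92272)) = 1.48828 − (-0.00068)/(0.91498) = 1.48902
g(1.48902) = 0.00049
s_4 = 1.48902 − 0.00049·(1.48902 − 1.48828) / (0.00049 − (-0.00774)) = 1.48902 − (0.00000)/(0.00823) = 1.48898

1.489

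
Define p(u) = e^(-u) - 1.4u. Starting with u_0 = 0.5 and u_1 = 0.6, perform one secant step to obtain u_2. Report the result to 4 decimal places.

p(0.5) = -0.093469, p(0.6) = -0.291188
u_2 = 0.600000 − (-0.291188)·(0.600000 − 0.500000) / (-0.291188 − (-0.093469)) = 0.600000 − (-0.029119)/(-0.197719) = 0.452726

0.4527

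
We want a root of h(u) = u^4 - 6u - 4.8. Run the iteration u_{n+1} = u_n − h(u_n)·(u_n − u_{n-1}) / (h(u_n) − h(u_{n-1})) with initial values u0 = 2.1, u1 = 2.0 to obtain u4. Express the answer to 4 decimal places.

2.0299

h(2.1) = 2.048100, h(2.0) = -0.800000
u2 = 2.000000 − (-0.800000)·(2.000000 − 2.100000) / (-0.800000 − 2.048100) = 2.000000 − (0.080000)/(-2.848100) = 2.028089
h(2.028089) = -0.050575
u3 = 2.028089 − (-0.050575)·(2.028089 − 2.000000) / (-0.050575 − (-0.800000)) = 2.028089 − (-0.001421)/(0.749425) = 2.029984
h(2.029984) = 0.001391
u4 = 2.029984 − 0.001391·(2.029984 − 2.028089) / (0.001391 − (-0.050575)) = 2.029984 − (0.000003)/(0.051966) = 2.029934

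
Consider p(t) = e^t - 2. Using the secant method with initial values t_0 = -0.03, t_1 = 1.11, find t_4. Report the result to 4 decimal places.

p(-0.03) = -1.029554, p(1.11) = 1.034358
t_2 = 1.110000 − 1.034358·(1.110000 − (-0.030000)) / (1.034358 − (-1.029554)) = 1.110000 − (1.179169)/(2.063913) = 0.538673
p(0.538673) = -0.286268
t_3 = 0.538673 − (-0.286268)·(0.538673 − 1.110000) / (-0.286268 − 1.034358) = 0.538673 − (0.163553)/(-1.320627) = 0.662518
p(0.662518) = -0.060330
t_4 = 0.662518 − (-0.060330)·(0.662518 − 0.538673) / (-0.060330 − (-0.286268)) = 0.662518 − (-0.007472)/(0.225939) = 0.695587

0.6956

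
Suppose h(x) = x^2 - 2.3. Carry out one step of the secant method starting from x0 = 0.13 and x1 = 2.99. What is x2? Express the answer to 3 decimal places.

0.862

h(0.13) = -2.28310, h(2.99) = 6.64010
x2 = 2.99000 − 6.64010·(2.99000 − 0.13000) / (6.64010 − (-2.28310)) = 2.99000 − (18.99069)/(8.92320) = 0.86176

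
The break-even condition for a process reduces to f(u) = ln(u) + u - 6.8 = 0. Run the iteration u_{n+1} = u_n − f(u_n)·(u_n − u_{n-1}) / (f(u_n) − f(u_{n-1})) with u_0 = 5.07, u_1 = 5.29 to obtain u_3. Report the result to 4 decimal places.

5.1592

f(5.07) = -0.106659, f(5.29) = 0.155818
u_2 = 5.290000 − 0.155818·(5.290000 − 5.070000) / (0.155818 − (-0.106659)) = 5.290000 − (0.034280)/(0.262477) = 5.159398
f(5.159398) = 0.000218
u_3 = 5.159398 − 0.000218·(5.159398 − 5.290000) / (0.000218 − 0.155818) = 5.159398 − (-0.000028)/(-0.155600) = 5.159215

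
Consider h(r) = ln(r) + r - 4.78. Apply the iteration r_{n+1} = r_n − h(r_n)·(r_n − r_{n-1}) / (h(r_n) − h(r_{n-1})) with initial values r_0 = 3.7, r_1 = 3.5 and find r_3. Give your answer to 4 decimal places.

h(3.7) = 0.228333, h(3.5) = -0.027237
r_2 = 3.500000 − (-0.027237)·(3.500000 − 3.700000) / (-0.027237 − 0.228333) = 3.500000 − (0.005447)/(-0.255570) = 3.521315
h(3.521315) = 0.000149
r_3 = 3.521315 − 0.000149·(3.521315 − 3.500000) / (0.000149 − (-0.027237)) = 3.521315 − (0.000003)/(0.027386) = 3.521199

3.5212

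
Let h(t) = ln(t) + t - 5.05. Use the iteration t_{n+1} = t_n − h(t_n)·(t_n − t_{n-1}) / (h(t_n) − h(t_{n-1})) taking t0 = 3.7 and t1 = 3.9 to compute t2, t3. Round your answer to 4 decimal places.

3.7330, 3.7328

h(3.7) = -0.041667, h(3.9) = 0.210977
t2 = 3.900000 − 0.210977·(3.900000 − 3.700000) / (0.210977 − (-0.041667)) = 3.900000 − (0.042195)/(0.252644) = 3.732985
h(3.732985) = 0.000193
t3 = 3.732985 − 0.000193·(3.732985 − 3.900000) / (0.000193 − 0.210977) = 3.732985 − (-0.000032)/(-0.210783) = 3.732832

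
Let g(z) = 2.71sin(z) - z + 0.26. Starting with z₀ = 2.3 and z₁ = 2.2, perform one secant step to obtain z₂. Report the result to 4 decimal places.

g(2.3) = -0.019139, g(2.2) = 0.251025
z₂ = 2.200000 − 0.251025·(2.200000 − 2.300000) / (0.251025 − (-0.019139)) = 2.200000 − (-0.025103)/(0.270164) = 2.292916

2.2929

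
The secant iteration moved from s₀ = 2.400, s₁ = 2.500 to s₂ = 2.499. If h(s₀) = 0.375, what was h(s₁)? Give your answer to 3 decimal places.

The secant line through (2.400, 0.375) and (2.500, h(s₁)) crosses zero at s₂ = 2.499.
So (2.400, 0.375), (2.500, h(s₁)), (2.499, 0) are collinear:
h(s₁) = 0.375 · (2.500 − 2.499) / (2.400 − 2.499) = 0.375 · (0.00100)/(-0.09900) = -0.00379

-0.004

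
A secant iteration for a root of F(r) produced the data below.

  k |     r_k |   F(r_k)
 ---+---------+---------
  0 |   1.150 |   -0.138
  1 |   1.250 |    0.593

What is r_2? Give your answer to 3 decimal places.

1.169

r_2 = 1.250 − 0.593·(1.250 − 1.150) / (0.593 − (-0.138))
   = 1.250 − (0.05930)/(0.73100) = 1.16888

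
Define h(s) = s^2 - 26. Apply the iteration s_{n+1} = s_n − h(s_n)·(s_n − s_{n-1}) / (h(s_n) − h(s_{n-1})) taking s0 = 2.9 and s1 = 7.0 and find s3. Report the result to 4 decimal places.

5.0303

h(2.9) = -17.590000, h(7.0) = 23.000000
s2 = 7.000000 − 23.000000·(7.000000 − 2.900000) / (23.000000 − (-17.590000)) = 7.000000 − (94.300000)/(40.590000) = 4.676768
h(4.676768) = -4.127844
s3 = 4.676768 − (-4.127844)·(4.676768 − 7.000000) / (-4.127844 − 23.000000) = 4.676768 − (9.589941)/(-27.127844) = 5.030277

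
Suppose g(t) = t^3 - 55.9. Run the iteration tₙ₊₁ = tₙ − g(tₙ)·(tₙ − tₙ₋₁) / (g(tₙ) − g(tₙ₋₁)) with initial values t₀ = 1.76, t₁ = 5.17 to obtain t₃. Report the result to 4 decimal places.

3.5835

g(1.76) = -50.448224, g(5.17) = 82.288413
t₂ = 5.170000 − 82.288413·(5.170000 − 1.760000) / (82.288413 − (-50.448224)) = 5.170000 − (280.603488)/(132.736637) = 3.056013
g(3.056013) = -27.359228
t₃ = 3.056013 − (-27.359228)·(3.056013 − 5.170000) / (-27.359228 − 82.288413) = 3.056013 − (57.837046)/(-109.647641) = 3.583494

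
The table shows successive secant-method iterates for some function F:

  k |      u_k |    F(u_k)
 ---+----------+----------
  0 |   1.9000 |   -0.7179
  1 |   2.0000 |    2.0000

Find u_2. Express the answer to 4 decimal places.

1.9264

u_2 = 2.0000 − 2.0000·(2.0000 − 1.9000) / (2.0000 − (-0.7179))
   = 2.0000 − (0.200000)/(2.717900) = 1.926414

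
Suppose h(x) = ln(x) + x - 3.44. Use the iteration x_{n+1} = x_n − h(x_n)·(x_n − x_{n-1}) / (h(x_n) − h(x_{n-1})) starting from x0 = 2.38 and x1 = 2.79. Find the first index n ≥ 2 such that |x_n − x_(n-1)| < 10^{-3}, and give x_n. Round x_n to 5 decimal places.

n = 4, x_n = 2.51695

h(2.38) = -0.1928995, h(2.79) = 0.3760416
x2 = 2.7900000 − 0.3760416·(0.4100000)/(0.5689411) = 2.5190105;  |Δ| = 0.2709895
h(2.5190105) = 0.0028767
x3 = 2.5190105 − 0.0028767·(-0.2709895)/(-0.3731649) = 2.5169215;  |Δ| = 0.0020890
h(2.5169215) = -0.0000420
x4 = 2.5169215 − (-0.0000420)·(-0.0020890)/(-0.0029187) = 2.5169515;  |Δ| = 0.0000301
|x4 − x3| = 0.0000301 < 10^{-3}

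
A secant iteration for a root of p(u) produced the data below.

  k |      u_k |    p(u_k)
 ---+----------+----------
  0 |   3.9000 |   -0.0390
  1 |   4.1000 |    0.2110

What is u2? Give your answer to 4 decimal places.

u2 = 4.1000 − 0.2110·(4.1000 − 3.9000) / (0.2110 − (-0.0390))
   = 4.1000 − (0.042200)/(0.250000) = 3.931200

3.9312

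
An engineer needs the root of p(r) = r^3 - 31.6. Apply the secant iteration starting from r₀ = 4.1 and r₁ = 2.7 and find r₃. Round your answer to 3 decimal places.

p(4.1) = 37.32100, p(2.7) = -11.91700
r₂ = 2.70000 − (-11.91700)·(2.70000 − 4.10000) / (-11.91700 − 37.32100) = 2.70000 − (16.68380)/(-49.23800) = 3.03884
p(3.03884) = -3.53769
r₃ = 3.03884 − (-3.53769)·(3.03884 − 2.70000) / (-3.53769 − (-11.91700)) = 3.03884 − (-1.19871)/(8.37931) = 3.18190

3.182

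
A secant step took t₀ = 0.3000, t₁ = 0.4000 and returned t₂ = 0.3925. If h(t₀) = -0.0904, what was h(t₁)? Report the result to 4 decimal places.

0.0073

The secant line through (0.3000, -0.0904) and (0.4000, h(t₁)) crosses zero at t₂ = 0.3925.
So (0.3000, -0.0904), (0.4000, h(t₁)), (0.3925, 0) are collinear:
h(t₁) = -0.0904 · (0.4000 − 0.3925) / (0.3000 − 0.3925) = -0.0904 · (0.007500)/(-0.092500) = 0.007330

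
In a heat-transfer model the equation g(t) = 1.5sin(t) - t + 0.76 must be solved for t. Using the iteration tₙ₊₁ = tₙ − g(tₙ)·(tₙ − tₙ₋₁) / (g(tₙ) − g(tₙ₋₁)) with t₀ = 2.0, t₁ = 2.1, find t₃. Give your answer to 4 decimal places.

g(2.0) = 0.123946, g(2.1) = -0.045186
t₂ = 2.100000 − (-0.045186)·(2.100000 − 2.000000) / (-0.045186 − 0.123946) = 2.100000 − (-0.004519)/(-0.169132) = 2.073284
g(2.073284) = 0.001297
t₃ = 2.073284 − 0.001297·(2.073284 − 2.100000) / (0.001297 − (-0.045186)) = 2.073284 − (-0.000035)/(0.046483) = 2.074029

2.0740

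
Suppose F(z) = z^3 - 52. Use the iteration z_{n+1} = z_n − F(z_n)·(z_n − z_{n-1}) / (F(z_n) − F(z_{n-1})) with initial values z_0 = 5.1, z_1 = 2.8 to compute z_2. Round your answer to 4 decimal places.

F(5.1) = 80.651000, F(2.8) = -30.048000
z_2 = 2.800000 − (-30.048000)·(2.800000 − 5.100000) / (-30.048000 − 80.651000) = 2.800000 − (69.110400)/(-110.699000) = 3.424309

3.4243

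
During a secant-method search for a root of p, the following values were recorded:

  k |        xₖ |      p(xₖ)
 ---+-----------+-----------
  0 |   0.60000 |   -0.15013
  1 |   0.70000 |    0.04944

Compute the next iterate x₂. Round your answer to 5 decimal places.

x₂ = 0.70000 − 0.04944·(0.70000 − 0.60000) / (0.04944 − (-0.15013))
   = 0.70000 − (0.0049440)/(0.1995700) = 0.6752267

0.67523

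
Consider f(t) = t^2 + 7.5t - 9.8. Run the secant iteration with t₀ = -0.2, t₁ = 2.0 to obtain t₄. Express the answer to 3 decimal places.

f(-0.2) = -11.26000, f(2.0) = 9.20000
t₂ = 2.00000 − 9.20000·(2.00000 − (-0.20000)) / (9.20000 − (-11.26000)) = 2.00000 − (20.24000)/(20.46000) = 1.01075
f(1.01075) = -1.19773
t₃ = 1.01075 − (-1.19773)·(1.01075 − 2.00000) / (-1.19773 − 9.20000) = 1.01075 − (1.18485)/(-10.39773) = 1.12471
f(1.12471) = -0.09974
t₄ = 1.12471 − (-0.09974)·(1.12471 − 1.01075) / (-0.09974 − (-1.19773)) = 1.12471 − (-0.01137)/(1.09799) = 1.13506

1.135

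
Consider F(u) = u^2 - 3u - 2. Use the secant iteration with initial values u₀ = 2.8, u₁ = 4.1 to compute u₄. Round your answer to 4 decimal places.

F(2.8) = -2.560000, F(4.1) = 2.510000
u₂ = 4.100000 − 2.510000·(4.100000 − 2.800000) / (2.510000 − (-2.560000)) = 4.100000 − (3.263000)/(5.070000) = 3.456410
F(3.456410) = -0.422459
u₃ = 3.456410 − (-0.422459)·(3.456410 − 4.100000) / (-0.422459 − 2.510000) = 3.456410 − (0.271890)/(-2.932459) = 3.549128
F(3.549128) = -0.051075
u₄ = 3.549128 − (-0.051075)·(3.549128 − 3.456410) / (-0.051075 − (-0.422459)) = 3.549128 − (-0.004736)/(0.371383) = 3.561879

3.5619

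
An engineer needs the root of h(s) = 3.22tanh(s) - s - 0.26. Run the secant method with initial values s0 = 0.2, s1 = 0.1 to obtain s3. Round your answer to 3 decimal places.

0.118

h(0.2) = 0.17555, h(0.1) = -0.03907
s2 = 0.10000 − (-0.03907)·(0.10000 − 0.20000) / (-0.03907 − 0.17555) = 0.10000 − (0.00391)/(-0.21462) = 0.11820
h(0.11820) = 0.00065
s3 = 0.11820 − 0.00065·(0.11820 − 0.10000) / (0.00065 − (-0.03907)) = 0.11820 − (0.00001)/(0.03972) = 0.11791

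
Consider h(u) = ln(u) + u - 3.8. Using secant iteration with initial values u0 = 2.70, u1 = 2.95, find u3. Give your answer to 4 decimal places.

2.7782

h(2.70) = -0.106748, h(2.95) = 0.231805
u2 = 2.950000 − 0.231805·(2.950000 − 2.700000) / (0.231805 − (-0.106748)) = 2.950000 − (0.057951)/(0.338553) = 2.778827
h(2.778827) = 0.000856
u3 = 2.778827 − 0.000856·(2.778827 − 2.950000) / (0.000856 − 0.231805) = 2.778827 − (-0.000146)/(-0.230950) = 2.778193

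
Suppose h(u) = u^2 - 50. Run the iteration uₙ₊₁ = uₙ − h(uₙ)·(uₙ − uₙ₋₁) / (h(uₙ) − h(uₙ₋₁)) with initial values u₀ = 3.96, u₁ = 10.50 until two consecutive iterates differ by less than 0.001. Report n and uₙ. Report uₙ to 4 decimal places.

h(3.96) = -34.318400, h(10.50) = 60.250000
u₂ = 10.500000 − 60.250000·(6.540000)/(94.568400) = 6.333333;  |Δ| = 4.166667
h(6.333333) = -9.888889
u₃ = 6.333333 − (-9.888889)·(-4.166667)/(-70.138889) = 6.920792;  |Δ| = 0.587459
h(6.920792) = -2.102637
u₄ = 6.920792 − (-2.102637)·(0.587459)/(7.786252) = 7.079432;  |Δ| = 0.158640
h(7.079432) = 0.118361
u₅ = 7.079432 − 0.118361·(0.158640)/(2.220998) = 7.070978;  |Δ| = 0.008454
h(7.070978) = -0.001270
u₆ = 7.070978 − (-0.001270)·(-0.008454)/(-0.119631) = 7.071068;  |Δ| = 0.000090
|u₆ − u₅| = 0.000090 < 0.001

n = 6, uₙ = 7.0711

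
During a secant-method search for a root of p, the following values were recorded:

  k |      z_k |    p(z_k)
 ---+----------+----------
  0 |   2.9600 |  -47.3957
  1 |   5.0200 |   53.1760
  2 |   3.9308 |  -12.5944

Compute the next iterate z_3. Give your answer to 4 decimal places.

z_3 = 3.9308 − (-12.5944)·(3.9308 − 5.0200) / (-12.5944 − 53.1760)
   = 3.9308 − (13.717820)/(-65.770400) = 4.139371

4.1394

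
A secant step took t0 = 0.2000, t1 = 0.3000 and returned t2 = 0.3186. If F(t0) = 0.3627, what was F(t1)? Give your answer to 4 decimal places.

The secant line through (0.2000, 0.3627) and (0.3000, F(t1)) crosses zero at t2 = 0.3186.
So (0.2000, 0.3627), (0.3000, F(t1)), (0.3186, 0) are collinear:
F(t1) = 0.3627 · (0.3000 − 0.3186) / (0.2000 − 0.3186) = 0.3627 · (-0.018600)/(-0.118600) = 0.056882

0.0569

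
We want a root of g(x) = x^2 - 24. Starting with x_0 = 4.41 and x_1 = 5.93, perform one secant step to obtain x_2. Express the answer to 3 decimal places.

g(4.41) = -4.55190, g(5.93) = 11.16490
x_2 = 5.93000 − 11.16490·(5.93000 − 4.41000) / (11.16490 − (-4.55190)) = 5.93000 − (16.97065)/(15.71680) = 4.85022

4.850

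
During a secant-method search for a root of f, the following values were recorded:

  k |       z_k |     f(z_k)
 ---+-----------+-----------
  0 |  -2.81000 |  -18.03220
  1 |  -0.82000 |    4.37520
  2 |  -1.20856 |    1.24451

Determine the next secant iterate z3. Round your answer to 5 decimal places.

z3 = -1.20856 − 1.24451·(-1.20856 − (-0.82000)) / (1.24451 − 4.37520)
   = -1.20856 − (-0.4835668)/(-3.1306900) = -1.3630201

-1.36302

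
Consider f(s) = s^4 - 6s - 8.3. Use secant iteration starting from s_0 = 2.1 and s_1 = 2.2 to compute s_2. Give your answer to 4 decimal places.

2.1430

f(2.1) = -1.451900, f(2.2) = 1.925600
s_2 = 2.200000 − 1.925600·(2.200000 − 2.100000) / (1.925600 − (-1.451900)) = 2.200000 − (0.192560)/(3.377500) = 2.142987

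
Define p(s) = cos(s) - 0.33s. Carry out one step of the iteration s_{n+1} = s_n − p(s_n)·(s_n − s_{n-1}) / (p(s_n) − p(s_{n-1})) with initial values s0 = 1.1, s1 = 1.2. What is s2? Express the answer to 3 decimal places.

1.173

p(1.1) = 0.09060, p(1.2) = -0.03364
s2 = 1.20000 − (-0.03364)·(1.20000 − 1.10000) / (-0.03364 − 0.09060) = 1.20000 − (-0.00336)/(-0.12424) = 1.17292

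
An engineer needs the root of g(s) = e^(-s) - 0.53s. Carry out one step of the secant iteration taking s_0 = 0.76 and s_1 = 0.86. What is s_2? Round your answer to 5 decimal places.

g(0.76) = 0.0648664, g(0.86) = -0.0326379
s_2 = 0.8600000 − (-0.0326379)·(0.8600000 − 0.7600000) / (-0.0326379 − 0.0648664) = 0.8600000 − (-0.0032638)/(-0.0975043) = 0.8265267

0.82653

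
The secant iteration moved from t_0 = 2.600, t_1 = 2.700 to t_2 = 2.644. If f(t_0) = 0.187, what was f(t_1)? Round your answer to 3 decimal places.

-0.238

The secant line through (2.600, 0.187) and (2.700, f(t_1)) crosses zero at t_2 = 2.644.
So (2.600, 0.187), (2.700, f(t_1)), (2.644, 0) are collinear:
f(t_1) = 0.187 · (2.700 − 2.644) / (2.600 − 2.644) = 0.187 · (0.05600)/(-0.04400) = -0.23800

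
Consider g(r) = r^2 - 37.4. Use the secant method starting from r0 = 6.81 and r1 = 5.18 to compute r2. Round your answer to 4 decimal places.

g(6.81) = 8.976100, g(5.18) = -10.567600
r2 = 5.180000 − (-10.567600)·(5.180000 − 6.810000) / (-10.567600 − 8.976100) = 5.180000 − (17.225188)/(-19.543700) = 6.061368

6.0614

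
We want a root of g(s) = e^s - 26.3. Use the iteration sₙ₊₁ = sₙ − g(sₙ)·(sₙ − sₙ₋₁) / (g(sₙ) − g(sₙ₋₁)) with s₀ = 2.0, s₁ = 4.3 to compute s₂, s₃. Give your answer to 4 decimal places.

g(2.0) = -18.910944, g(4.3) = 47.399794
s₂ = 4.300000 − 47.399794·(4.300000 − 2.000000) / (47.399794 − (-18.910944)) = 4.300000 − (109.019526)/(66.310738) = 2.655930
g(2.655930) = -12.061785
s₃ = 2.655930 − (-12.061785)·(2.655930 − 4.300000) / (-12.061785 − 47.399794) = 2.655930 − (19.830425)/(-59.461579) = 2.989429

2.6559, 2.9894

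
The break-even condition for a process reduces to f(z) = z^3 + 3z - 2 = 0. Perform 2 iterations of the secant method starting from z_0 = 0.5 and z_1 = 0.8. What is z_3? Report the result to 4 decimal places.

f(0.5) = -0.375000, f(0.8) = 0.912000
z_2 = 0.800000 − 0.912000·(0.800000 − 0.500000) / (0.912000 − (-0.375000)) = 0.800000 − (0.273600)/(1.287000) = 0.587413
f(0.587413) = -0.035073
z_3 = 0.587413 − (-0.035073)·(0.587413 − 0.800000) / (-0.035073 − 0.912000) = 0.587413 − (0.007456)/(-0.947073) = 0.595285

0.5953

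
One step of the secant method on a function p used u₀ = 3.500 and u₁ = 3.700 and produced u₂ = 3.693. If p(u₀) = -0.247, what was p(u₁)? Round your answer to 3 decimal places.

The secant line through (3.500, -0.247) and (3.700, p(u₁)) crosses zero at u₂ = 3.693.
So (3.500, -0.247), (3.700, p(u₁)), (3.693, 0) are collinear:
p(u₁) = -0.247 · (3.700 − 3.693) / (3.500 − 3.693) = -0.247 · (0.00700)/(-0.19300) = 0.00896

0.009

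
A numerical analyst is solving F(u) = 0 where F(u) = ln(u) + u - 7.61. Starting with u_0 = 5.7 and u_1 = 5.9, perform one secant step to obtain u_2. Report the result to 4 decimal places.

5.8446

F(5.7) = -0.169534, F(5.9) = 0.064952
u_2 = 5.900000 − 0.064952·(5.900000 − 5.700000) / (0.064952 − (-0.169534)) = 5.900000 − (0.012990)/(0.234486) = 5.844600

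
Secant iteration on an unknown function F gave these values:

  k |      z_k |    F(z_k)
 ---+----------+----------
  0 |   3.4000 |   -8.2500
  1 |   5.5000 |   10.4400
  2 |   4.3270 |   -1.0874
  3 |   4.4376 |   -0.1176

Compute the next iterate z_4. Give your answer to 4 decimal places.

z_4 = 4.4376 − (-0.1176)·(4.4376 − 4.3270) / (-0.1176 − (-1.0874))
   = 4.4376 − (-0.013007)/(0.969800) = 4.451012

4.4510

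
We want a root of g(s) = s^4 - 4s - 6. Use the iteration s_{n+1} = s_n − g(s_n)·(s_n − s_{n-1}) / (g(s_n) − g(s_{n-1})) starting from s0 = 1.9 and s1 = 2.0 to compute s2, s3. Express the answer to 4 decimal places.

g(1.9) = -0.567900, g(2.0) = 2.000000
s2 = 2.000000 − 2.000000·(2.000000 − 1.900000) / (2.000000 − (-0.567900)) = 2.000000 − (0.200000)/(2.567900) = 1.922115
g(1.922115) = -0.038929
s3 = 1.922115 − (-0.038929)·(1.922115 − 2.000000) / (-0.038929 − 2.000000) = 1.922115 − (0.003032)/(-2.038929) = 1.923602

1.9221, 1.9236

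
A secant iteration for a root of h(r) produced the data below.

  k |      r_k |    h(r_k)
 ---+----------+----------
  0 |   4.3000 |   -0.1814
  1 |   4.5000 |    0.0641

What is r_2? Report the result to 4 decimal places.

4.4478

r_2 = 4.5000 − 0.0641·(4.5000 − 4.3000) / (0.0641 − (-0.1814))
   = 4.5000 − (0.012820)/(0.245500) = 4.447780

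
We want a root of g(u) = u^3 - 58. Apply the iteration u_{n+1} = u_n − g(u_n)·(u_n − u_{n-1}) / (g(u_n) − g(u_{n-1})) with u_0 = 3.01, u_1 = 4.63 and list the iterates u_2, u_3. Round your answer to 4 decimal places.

3.7016, 3.8409

g(3.01) = -30.729099, g(4.63) = 41.252847
u_2 = 4.630000 − 41.252847·(4.630000 − 3.010000) / (41.252847 − (-30.729099)) = 4.630000 − (66.829612)/(71.981946) = 3.701578
g(3.701578) = -7.282158
u_3 = 3.701578 − (-7.282158)·(3.701578 − 4.630000) / (-7.282158 − 41.252847) = 3.701578 − (6.760915)/(-48.535005) = 3.840878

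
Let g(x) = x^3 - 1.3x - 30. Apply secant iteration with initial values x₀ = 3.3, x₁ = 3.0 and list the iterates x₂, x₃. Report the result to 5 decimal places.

g(3.3) = 1.6470000, g(3.0) = -6.9000000
x₂ = 3.0000000 − (-6.9000000)·(3.0000000 − 3.3000000) / (-6.9000000 − 1.6470000) = 3.0000000 − (2.0700000)/(-8.5470000) = 3.2421902
g(3.2421902) = -0.1335998
x₃ = 3.2421902 − (-0.1335998)·(3.2421902 − 3.0000000) / (-0.1335998 − (-6.9000000)) = 3.2421902 − (-0.0323566)/(6.7664002) = 3.2469722

3.24219, 3.24697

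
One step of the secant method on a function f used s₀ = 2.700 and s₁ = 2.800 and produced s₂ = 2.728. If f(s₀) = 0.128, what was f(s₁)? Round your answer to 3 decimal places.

The secant line through (2.700, 0.128) and (2.800, f(s₁)) crosses zero at s₂ = 2.728.
So (2.700, 0.128), (2.800, f(s₁)), (2.728, 0) are collinear:
f(s₁) = 0.128 · (2.800 − 2.728) / (2.700 − 2.728) = 0.128 · (0.07200)/(-0.02800) = -0.32914

-0.329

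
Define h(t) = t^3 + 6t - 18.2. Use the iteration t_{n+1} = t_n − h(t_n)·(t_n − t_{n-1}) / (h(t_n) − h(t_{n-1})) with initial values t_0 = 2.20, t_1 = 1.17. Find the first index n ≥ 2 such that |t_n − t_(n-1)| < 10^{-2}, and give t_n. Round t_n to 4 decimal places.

h(2.20) = 5.648000, h(1.17) = -9.578387
t_2 = 1.170000 − (-9.578387)·(-1.030000)/(-15.226387) = 1.817937;  |Δ| = 0.647937
h(1.817937) = -1.284288
t_3 = 1.817937 − (-1.284288)·(0.647937)/(8.294099) = 1.918266;  |Δ| = 0.100329
h(1.918266) = 0.368322
t_4 = 1.918266 − 0.368322·(0.100329)/(1.652610) = 1.895905;  |Δ| = 0.022361
h(1.895905) = -0.009819
t_5 = 1.895905 − (-0.009819)·(-0.022361)/(-0.378141) = 1.896486;  |Δ| = 0.000581
|t_5 − t_4| = 0.000581 < 10^{-2}

n = 5, t_n = 1.8965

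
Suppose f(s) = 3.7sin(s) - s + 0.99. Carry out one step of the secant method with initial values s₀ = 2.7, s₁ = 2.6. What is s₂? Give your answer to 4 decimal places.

f(2.7) = -0.128694, f(2.6) = 0.297355
s₂ = 2.600000 − 0.297355·(2.600000 − 2.700000) / (0.297355 − (-0.128694)) = 2.600000 − (-0.029736)/(0.426050) = 2.669794

2.6698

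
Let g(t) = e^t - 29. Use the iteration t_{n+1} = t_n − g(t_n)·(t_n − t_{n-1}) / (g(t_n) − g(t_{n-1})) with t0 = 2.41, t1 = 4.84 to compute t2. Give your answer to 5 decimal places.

2.78642

g(2.41) = -17.8660389, g(4.84) = 97.4693517
t2 = 4.8400000 − 97.4693517·(4.8400000 − 2.4100000) / (97.4693517 − (-17.8660389)) = 4.8400000 − (236.8505247)/(115.3353906) = 2.7864194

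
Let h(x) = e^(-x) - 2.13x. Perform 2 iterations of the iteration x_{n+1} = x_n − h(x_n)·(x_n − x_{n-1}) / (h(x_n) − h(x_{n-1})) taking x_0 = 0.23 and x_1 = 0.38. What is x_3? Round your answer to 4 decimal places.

h(0.23) = 0.304634, h(0.38) = -0.125539
x_2 = 0.380000 − (-0.125539)·(0.380000 − 0.230000) / (-0.125539 − 0.304634) = 0.380000 − (-0.018831)/(-0.430172) = 0.336225
h(0.336225) = -0.001697
x_3 = 0.336225 − (-0.001697)·(0.336225 − 0.380000) / (-0.001697 − (-0.125539)) = 0.336225 − (0.000074)/(0.123842) = 0.335625

0.3356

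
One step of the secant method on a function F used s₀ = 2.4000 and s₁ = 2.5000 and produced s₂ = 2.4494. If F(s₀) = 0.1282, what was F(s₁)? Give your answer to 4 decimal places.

The secant line through (2.4000, 0.1282) and (2.5000, F(s₁)) crosses zero at s₂ = 2.4494.
So (2.4000, 0.1282), (2.5000, F(s₁)), (2.4494, 0) are collinear:
F(s₁) = 0.1282 · (2.5000 − 2.4494) / (2.4000 − 2.4494) = 0.1282 · (0.050600)/(-0.049400) = -0.131314

-0.1313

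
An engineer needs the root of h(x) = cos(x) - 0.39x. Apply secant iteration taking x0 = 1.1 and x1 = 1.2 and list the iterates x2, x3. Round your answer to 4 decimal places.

h(1.1) = 0.024596, h(1.2) = -0.105642
x2 = 1.200000 − (-0.105642)·(1.200000 − 1.100000) / (-0.105642 − 0.024596) = 1.200000 − (-0.010564)/(-0.130238) = 1.118885
h(1.118885) = 0.000320
x3 = 1.118885 − 0.000320·(1.118885 − 1.200000) / (0.000320 − (-0.105642)) = 1.118885 − (-0.000026)/(0.105962) = 1.119130

1.1189, 1.1191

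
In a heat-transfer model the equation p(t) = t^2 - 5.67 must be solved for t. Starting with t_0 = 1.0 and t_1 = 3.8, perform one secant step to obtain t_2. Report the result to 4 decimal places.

p(1.0) = -4.670000, p(3.8) = 8.770000
t_2 = 3.800000 − 8.770000·(3.800000 − 1.000000) / (8.770000 − (-4.670000)) = 3.800000 − (24.556000)/(13.440000) = 1.972917

1.9729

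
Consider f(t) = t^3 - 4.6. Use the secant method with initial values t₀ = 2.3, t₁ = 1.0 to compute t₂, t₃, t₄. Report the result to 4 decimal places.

1.4191, 1.8121, 1.6405

f(2.3) = 7.567000, f(1.0) = -3.600000
t₂ = 1.000000 − (-3.600000)·(1.000000 − 2.300000) / (-3.600000 − 7.567000) = 1.000000 − (4.680000)/(-11.167000) = 1.419092
f(1.419092) = -1.742201
t₃ = 1.419092 − (-1.742201)·(1.419092 − 1.000000) / (-1.742201 − (-3.600000)) = 1.419092 − (-0.730143)/(1.857799) = 1.812107
f(1.812107) = 1.350472
t₄ = 1.812107 − 1.350472·(1.812107 − 1.419092) / (1.350472 − (-1.742201)) = 1.812107 − (0.530756)/(3.092674) = 1.640490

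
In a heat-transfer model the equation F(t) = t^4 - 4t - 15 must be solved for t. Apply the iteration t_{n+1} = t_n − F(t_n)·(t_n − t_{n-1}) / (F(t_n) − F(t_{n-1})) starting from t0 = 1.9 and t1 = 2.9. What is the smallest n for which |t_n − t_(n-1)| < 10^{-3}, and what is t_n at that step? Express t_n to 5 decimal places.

n = 6, t_n = 2.20963

F(1.9) = -9.5679000, F(2.9) = 44.1281000
t2 = 2.9000000 − 44.1281000·(1.0000000)/(53.6960000) = 2.0781865;  |Δ| = 0.8218135
F(2.0781865) = -4.6602032
t3 = 2.0781865 − (-4.6602032)·(-0.8218135)/(-48.7883032) = 2.1566852;  |Δ| = 0.0784987
F(2.1566852) = -1.9922341
t4 = 2.1566852 − (-1.9922341)·(0.0784987)/(2.6679691) = 2.2153019;  |Δ| = 0.0586168
F(2.2153019) = 0.2229637
t5 = 2.2153019 − 0.2229637·(0.0586168)/(2.2151978) = 2.2094021;  |Δ| = 0.0058999
F(2.2094021) = -0.0089816
t6 = 2.2094021 − (-0.0089816)·(-0.0058999)/(-0.2319453) = 2.2096305;  |Δ| = 0.0002285
|t6 − t5| = 0.0002285 < 10^{-3}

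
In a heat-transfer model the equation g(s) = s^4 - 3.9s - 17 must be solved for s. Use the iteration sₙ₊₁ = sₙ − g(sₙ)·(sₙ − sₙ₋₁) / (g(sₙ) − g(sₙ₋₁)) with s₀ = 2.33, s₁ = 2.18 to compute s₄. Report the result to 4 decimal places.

g(2.33) = 3.385955, g(2.18) = -2.916694
s₂ = 2.180000 − (-2.916694)·(2.180000 − 2.330000) / (-2.916694 − 3.385955) = 2.180000 − (0.437504)/(-6.302649) = 2.249416
g(2.249416) = -0.170418
s₃ = 2.249416 − (-0.170418)·(2.249416 − 2.180000) / (-0.170418 − (-2.916694)) = 2.249416 − (-0.011830)/(2.746276) = 2.253723
g(2.253723) = 0.009457
s₄ = 2.253723 − 0.009457·(2.253723 − 2.249416) / (0.009457 − (-0.170418)) = 2.253723 − (0.000041)/(0.179875) = 2.253497

2.2535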